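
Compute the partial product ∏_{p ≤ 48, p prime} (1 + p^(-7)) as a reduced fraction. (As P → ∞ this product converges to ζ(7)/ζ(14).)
∏ = 263853992248183929955588067841649958807762565359040660091503223132247928290282626850939575242745161896165376/261685269908462752626449098337825267072687203746267710284915637456014619560925349129829845059340019784340625

The primes p ≤ 48 are [2, 3, 5, 7, 11, 13, 17, 19, 23, 29, 31, 37, 41, 43, 47]. For each, (1 + 1/p^7) = (p^7 + 1)/p^7. Multiplying these fractions over p ∈ [2, 3, 5, 7, 11, 13, 17, 19, 23, 29, 31, 37, 41, 43, 47] gives 263853992248183929955588067841649958807762565359040660091503223132247928290282626850939575242745161896165376/261685269908462752626449098337825267072687203746267710284915637456014619560925349129829845059340019784340625. (In the limit P → ∞ this tends to ζ(7)/ζ(14).)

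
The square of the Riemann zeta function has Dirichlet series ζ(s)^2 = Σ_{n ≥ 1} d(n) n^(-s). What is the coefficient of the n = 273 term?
d(273) = 8

ζ(s)^2 = (Σ 1/m^s)(Σ 1/k^s). The coefficient of 1/n^s in the product is the number of ordered pairs (m, k) with mk = n, which equals d(n). For n = 273, divisors are [1, 3, 7, 13, 21, 39, 91, 273], so d(273) = 8.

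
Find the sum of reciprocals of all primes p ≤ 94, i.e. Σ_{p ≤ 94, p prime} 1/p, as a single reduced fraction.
Σ 1/p = 42605658161771733665696611824842057/23768741896345550770650537601358310

π(94) = 24, so the primes ≤ 94 are [2, 3, 5, 7, 11, 13, 17, 19, 23, 29, 31, 37, 41, 43, 47, 53, 59, 61, 67, 71, 73, 79, 83, 89]. Summing 1/p over these primes: 42605658161771733665696611824842057/23768741896345550770650537601358310 ≈ 1.7925. Mertens estimate ln ln(94) + 0.2615 ≈ 1.7751.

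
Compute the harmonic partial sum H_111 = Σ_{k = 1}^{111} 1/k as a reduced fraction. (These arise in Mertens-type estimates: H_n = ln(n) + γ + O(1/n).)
H_111 = 813811190043550229600356295599093692454010452277/153803387341307877636928566091115101174034840640

Direct summation: H_111 = 1 + 1/2 + ... + 1/111. The least common denominator is lcm(1, ..., 111) = 8459186303771933270031071135011330564571916235200; over this denominator the numerator is 8459186303771933270031071135011330564571916235200 + 4229593151885966635015535567505665282285958117600 + 2819728767923977756677023711670443521523972078400 + 2114796575942983317507767783752832641142979058800 + 1691837260754386654006214227002266112914383247040 + 1409864383961988878338511855835221760761986039200 + 1208455186253133324290153019287332937795988033600 + 1057398287971491658753883891876416320571489529400 + 939909589307992585559007903890147840507990692800 + 845918630377193327003107113501133056457191623520 + 769016936706539388184642830455575505870174203200 + 704932191980994439169255927917610880380993019600 + 650706638751687174617774702693179274197839710400 + 604227593126566662145076509643666468897994016800 + 563945753584795551335404742334088704304794415680 + 528699143985745829376941945938208160285744764700 + 497599194339525486472415949118313562621877425600 + 469954794653996292779503951945073920253995346400 + 445220331777470172106898480790070029714311380800 + 422959315188596663501553556750566528228595811760 + 402818395417711108096717673095777645931996011200 + 384508468353269694092321415227787752935087101600 + 367790708859649272610046571087449154981387662400 + 352466095990497219584627963958805440190496509800 + 338367452150877330801242845400453222582876649408 + 325353319375843587308887351346589637098919855200 + 313303196435997528519669301296715946835996897600 + 302113796563283331072538254821833234448997008400 + 291696079440411492070036935690045881536962628800 + 281972876792397775667702371167044352152397207840 + 272876977541030105484873262419720340792642459200 + 264349571992872914688470972969104080142872382350 + 256338978902179796061547610151858501956724734400 + 248799597169762743236207974559156781310938712800 + 241691037250626664858030603857466587559197606720 + 234977397326998146389751975972536960126997673200 + 228626656858700899190028949594900826069511249600 + 222610165888735086053449240395035014857155690400 + 216902212917229058205924900897726424732613236800 + 211479657594298331750776778375283264114297905880 + 206321617165169104147099295975886111331022347200 + 201409197708855554048358836547888822965998005600 + 196725262878417052791420258953751873594695726400 + 192254234176634847046160707613893876467543550800 + 187981917861598517111801580778029568101598138560 + 183895354429824636305023285543724577490693831200 + 179982687314296452553852577340666607756849281600 + 176233047995248609792313981979402720095248254900 + 172636455179019046327164717041047562542284004800 + 169183726075438665400621422700226611291438324704 + 165866398113175162157471983039437854207292475200 + 162676659687921793654443675673294818549459927600 + 159607288750413835283605115754930765369281438400 + 156651598217998764259834650648357973417998448800 + 153803387341307877636928566091115101174034840640 + 151056898281641665536269127410916617224498504200 + 148406777259156724035632826930023343238103793600 + 145848039720205746035018467845022940768481314400 + 143376039046981919831035103983242890924947732800 + 140986438396198887833851185583522176076198603920 + 138675185307736610984115920246087386304457643200 + 136438488770515052742436631209860170396321229600 + 134272798472570369365572557698592548643998670400 + 132174785996436457344235486484552040071436191175 + 130141327750337434923554940538635854839567942080 + 128169489451089898030773805075929250978362367200 + 126256511996596018955687628880766127829431585600 + 124399798584881371618103987279578390655469356400 + 122596902953216424203348857029149718327129220800 + 120845518625313332429015301928733293779598803360 + 119143469067210327746916494859314514993970651200 + 117488698663499073194875987986268480063498836600 + 115879264435231962603165358013853843350300222400 + 114313328429350449595014474797450413034755624800 + 112789150716959110267080948466817740860958883136 + 111305082944367543026724620197517507428577845200 + 109859562386648484026377547207939357981453457600 + 108451106458614529102962450448863212366306618400 + 107078307642682699620646470063434564108505268800 + 105739828797149165875388389187641632057148952940 + 104434398811999176173223100432238648945332299200 + 103160808582584552073549647987943055665511173600 + 101917907274360641807603266686883500777974894400 + 100704598854427777024179418273944411482999002800 + 99519838867905097294483189823662712524375485120 + 98362631439208526395710129476875936797347863200 + 97232026480137164023345645230015293845654209600 + 96127117088317423523080353806946938233771775400 + 95047037121032958090236754325970006343504676800 + 93990958930799258555900790389014784050799069280 + 92958091250241024945396386099025610599691387200 + 91947677214912318152511642771862288745346915600 + 90958992513676701828291087473240113597547486400 + 89991343657148226276926288670333303878424640800 + 89044066355494034421379696158014005942862276160 + 88116523997624304896156990989701360047624127450 + 87208106224452920309598671494962170768782641600 + 86318227589509523163582358520523781271142002400 + 85446326300726598687182536717286167318908244800 + 84591863037719332700310711350113305645719162352 + 83754319839326071980505654802092381827444715200 + 82933199056587581078735991519718927103646237600 + 82128022366717798738165739174867287034678798400 + 81338329843960896827221837836647409274729963800 + 80563679083542221619343534619155529186399202240 + 79803644375206917641802557877465382684640719200 + 79057815923102180093748328364591874435251553600 + 78325799108999382129917325324178986708999224400 + 77607213796072782293863037935883766647448772800 + 76901693670653938818464283045557550587017420320 + 76208885619566966396676316531633608689837083200 = 44759615452395262628019596257950153084970574875235, so H_111 = 44759615452395262628019596257950153084970574875235/8459186303771933270031071135011330564571916235200; reducing by gcd(44759615452395262628019596257950153084970574875235, 8459186303771933270031071135011330564571916235200) = 55 gives 813811190043550229600356295599093692454010452277/153803387341307877636928566091115101174034840640 ≈ 5.29124. (The PNT-adjacent estimate ln(111) + γ ≈ 5.28675 matches within O(1/n).)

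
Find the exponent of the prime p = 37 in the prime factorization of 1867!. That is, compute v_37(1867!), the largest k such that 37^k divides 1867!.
v_37(1867!) = 51

Legendre's formula: v_p(n!) = Σ_{k ≥ 1} ⌊n / p^k⌋. For p = 37, n = 1867, the terms are:
  ⌊1867/37^1⌋ = ⌊1867/37⌋ = 50
  ⌊1867/37^2⌋ = ⌊1867/1369⌋ = 1
(the next term ⌊1867/37^3⌋ = 0, terminating the sum). Summing: v_37(1867!) = 50 + 1 = 51.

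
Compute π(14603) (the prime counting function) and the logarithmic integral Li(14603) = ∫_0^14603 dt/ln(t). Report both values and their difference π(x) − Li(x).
π(14603) = 1710;  Li(14603) ≈ 1735.28;  π(x) − Li(x) ≈ -25.28.

Direct count of primes ≤ 14603 gives π(14603) = 1710. Numerical evaluation of the logarithmic integral gives Li(14603) ≈ 1735.28. The difference π(x) − Li(x) ≈ -25.28 is typically negative for small/moderate x (Li(x) overestimates), though Littlewood's theorem shows this sign changes infinitely often.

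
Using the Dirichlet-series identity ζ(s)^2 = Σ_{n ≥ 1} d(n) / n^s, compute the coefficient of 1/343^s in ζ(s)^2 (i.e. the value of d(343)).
d(343) = 4

ζ(s)^2 = (Σ 1/m^s)(Σ 1/k^s). The coefficient of 1/n^s in the product is the number of ordered pairs (m, k) with mk = n, which equals d(n). For n = 343, divisors are [1, 7, 49, 343], so d(343) = 4.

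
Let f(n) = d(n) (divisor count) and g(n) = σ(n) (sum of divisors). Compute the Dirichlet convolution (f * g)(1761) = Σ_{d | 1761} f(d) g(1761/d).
(d * σ)(1761) = 3540

Divisors of 1761: [1, 3, 587, 1761]. For each d | 1761:
  d = 1: d(1) · σ(1761/1) = 1 · 2352 = 2352
  d = 3: d(3) · σ(1761/3) = 2 · 588 = 1176
  d = 587: d(587) · σ(1761/587) = 2 · 4 = 8
  d = 1761: d(1761) · σ(1761/1761) = 4 · 1 = 4
Summing: (d * σ)(1761) = 2352 + 1176 + 8 + 4 = 3540.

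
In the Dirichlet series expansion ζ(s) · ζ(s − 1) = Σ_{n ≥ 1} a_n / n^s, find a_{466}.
σ(466) = 702

In the product (Σ m^0/m^s)(Σ k / k^s) = Σ (Σ_{d | n} d) / n^s, the coefficient of 1/n^s is σ(n) = Σ_{d | n} d. For n = 466, divisors are [1, 2, 233, 466]; summing: σ(466) = 702.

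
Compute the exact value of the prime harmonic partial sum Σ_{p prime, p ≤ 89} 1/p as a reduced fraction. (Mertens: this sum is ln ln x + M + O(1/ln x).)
Σ 1/p = 42605658161771733665696611824842057/23768741896345550770650537601358310

π(89) = 24, so the primes ≤ 89 are [2, 3, 5, 7, 11, 13, 17, 19, 23, 29, 31, 37, 41, 43, 47, 53, 59, 61, 67, 71, 73, 79, 83, 89]. Summing 1/p over these primes: 42605658161771733665696611824842057/23768741896345550770650537601358310 ≈ 1.7925. Mertens estimate ln ln(89) + 0.2615 ≈ 1.7630.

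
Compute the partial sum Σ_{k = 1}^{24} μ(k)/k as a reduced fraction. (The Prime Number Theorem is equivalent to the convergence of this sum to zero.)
Σ μ(k)/k = -249979/223092870

Values of μ(k) for 1 ≤ k ≤ 24: μ(1) = 1, μ(2) = -1, μ(3) = -1, μ(5) = -1, μ(6) = 1, μ(7) = -1, μ(10) = 1, μ(11) = -1, μ(13) = -1, μ(14) = 1, μ(15) = 1, μ(17) = -1, μ(19) = -1, μ(21) = 1, μ(22) = 1, μ(23) = -1, with μ = 0 on non-squarefree integers. Summing μ(k)/k for k where μ(k) ≠ 0 gives -249979/223092870 ≈ -0.0011. (PNT ⟺ this sum → 0 as n → ∞.)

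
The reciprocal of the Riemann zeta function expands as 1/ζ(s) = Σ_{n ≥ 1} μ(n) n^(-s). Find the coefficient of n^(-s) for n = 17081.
μ(17081) = -1

Factor n = 17081 = 19 · 29 · 31. μ(n) = 0 if any exponent ≥ 2 (not squarefree); otherwise μ(n) = (−1)^{ω(n)} where ω(n) is the number of distinct prime factors. Applying: μ(17081) = -1.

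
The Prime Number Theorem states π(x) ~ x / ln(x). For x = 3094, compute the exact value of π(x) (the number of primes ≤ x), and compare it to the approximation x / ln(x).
π(3094) = 442;  x/ln(x) ≈ 384.96;  relative error ≈ 12.91%.

Directly count primes up to 3094: π(3094) = 442. The PNT approximation gives 3094/ln(3094) ≈ 3094/8.03722 ≈ 384.96. Relative error (π(x) − x/ln(x)) / π(x) ≈ 12.91%; the approximation is known to undercount slightly (Li(x) is a better estimate).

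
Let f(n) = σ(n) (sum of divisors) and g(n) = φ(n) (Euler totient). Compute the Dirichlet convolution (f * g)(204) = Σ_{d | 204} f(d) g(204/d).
(σ * φ)(204) = 2448

Divisors of 204: [1, 2, 3, 4, 6, 12, 17, 34, 51, 68, 102, 204]. For each d | 204:
  d = 1: σ(1) · φ(204/1) = 1 · 64 = 64
  d = 2: σ(2) · φ(204/2) = 3 · 32 = 96
  d = 3: σ(3) · φ(204/3) = 4 · 32 = 128
  d = 4: σ(4) · φ(204/4) = 7 · 32 = 224
  d = 6: σ(6) · φ(204/6) = 12 · 16 = 192
  d = 12: σ(12) · φ(204/12) = 28 · 16 = 448
  d = 17: σ(17) · φ(204/17) = 18 · 4 = 72
  d = 34: σ(34) · φ(204/34) = 54 · 2 = 108
  d = 51: σ(51) · φ(204/51) = 72 · 2 = 144
  d = 68: σ(68) · φ(204/68) = 126 · 2 = 252
  d = 102: σ(102) · φ(204/102) = 216 · 1 = 216
  d = 204: σ(204) · φ(204/204) = 504 · 1 = 504
Summing: (σ * φ)(204) = 64 + 96 + 128 + 224 + 192 + 448 + 72 + 108 + 144 + 252 + 216 + 504 = 2448.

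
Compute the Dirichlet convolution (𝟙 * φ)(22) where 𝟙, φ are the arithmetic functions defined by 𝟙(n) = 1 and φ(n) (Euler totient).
(𝟙 * φ)(22) = 22

Divisors of 22: [1, 2, 11, 22]. For each d | 22:
  d = 1: 𝟙(1) · φ(22/1) = 1 · 10 = 10
  d = 2: 𝟙(2) · φ(22/2) = 1 · 10 = 10
  d = 11: 𝟙(11) · φ(22/11) = 1 · 1 = 1
  d = 22: 𝟙(22) · φ(22/22) = 1 · 1 = 1
Summing: (𝟙 * φ)(22) = 10 + 10 + 1 + 1 = 22.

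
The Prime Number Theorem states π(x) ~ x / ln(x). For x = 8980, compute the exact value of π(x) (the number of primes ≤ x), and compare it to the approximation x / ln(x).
π(8980) = 1116;  x/ln(x) ≈ 986.51;  relative error ≈ 11.60%.

Directly count primes up to 8980: π(8980) = 1116. The PNT approximation gives 8980/ln(8980) ≈ 8980/9.10276 ≈ 986.51. Relative error (π(x) − x/ln(x)) / π(x) ≈ 11.60%; the approximation is known to undercount slightly (Li(x) is a better estimate).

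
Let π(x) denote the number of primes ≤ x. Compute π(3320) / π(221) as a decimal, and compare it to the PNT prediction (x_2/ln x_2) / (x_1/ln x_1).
π(3320)/π(221) = 467/47 ≈ 9.9362;  PNT prediction ≈ 10.0021.

π(221) = 47 and π(3320) = 467, so π(3320)/π(221) ≈ 9.9362. The PNT-predicted ratio is (3320/ln(3320)) / (221/ln(221)) ≈ 10.0021. The two agree to within a few percent, as expected.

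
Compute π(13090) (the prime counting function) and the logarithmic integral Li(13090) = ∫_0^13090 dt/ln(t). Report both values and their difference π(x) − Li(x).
π(13090) = 1556;  Li(13090) ≈ 1576.61;  π(x) − Li(x) ≈ -20.61.

Direct count of primes ≤ 13090 gives π(13090) = 1556. Numerical evaluation of the logarithmic integral gives Li(13090) ≈ 1576.61. The difference π(x) − Li(x) ≈ -20.61 is typically negative for small/moderate x (Li(x) overestimates), though Littlewood's theorem shows this sign changes infinitely often.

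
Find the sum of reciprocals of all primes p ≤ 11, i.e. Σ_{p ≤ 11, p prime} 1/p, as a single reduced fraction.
Σ 1/p = 2927/2310

π(11) = 5, so the primes ≤ 11 are [2, 3, 5, 7, 11]. Summing 1/p over these primes: 2927/2310 ≈ 1.2671. Mertens estimate ln ln(11) + 0.2615 ≈ 1.1361.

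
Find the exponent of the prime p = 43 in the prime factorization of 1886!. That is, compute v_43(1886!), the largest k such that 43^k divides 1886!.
v_43(1886!) = 44

Legendre's formula: v_p(n!) = Σ_{k ≥ 1} ⌊n / p^k⌋. For p = 43, n = 1886, the terms are:
  ⌊1886/43^1⌋ = ⌊1886/43⌋ = 43
  ⌊1886/43^2⌋ = ⌊1886/1849⌋ = 1
(the next term ⌊1886/43^3⌋ = 0, terminating the sum). Summing: v_43(1886!) = 43 + 1 = 44.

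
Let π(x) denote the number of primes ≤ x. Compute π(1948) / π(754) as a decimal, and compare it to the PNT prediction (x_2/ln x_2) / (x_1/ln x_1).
π(1948)/π(754) = 295/133 ≈ 2.2180;  PNT prediction ≈ 2.2598.

π(754) = 133 and π(1948) = 295, so π(1948)/π(754) ≈ 2.2180. The PNT-predicted ratio is (1948/ln(1948)) / (754/ln(754)) ≈ 2.2598. The two agree to within a few percent, as expected.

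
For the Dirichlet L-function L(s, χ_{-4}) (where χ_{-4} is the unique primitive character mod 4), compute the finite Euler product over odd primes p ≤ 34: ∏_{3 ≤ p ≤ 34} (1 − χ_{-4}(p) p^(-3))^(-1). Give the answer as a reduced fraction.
∏ = 16829566118167783909225/17369167366519535960064

The odd primes p ≤ 34 are [3, 5, 7, 11, 13, 17, 19, 23, 29, 31]. For each, χ(p) = 1 if p ≡ 1 mod 4, χ(p) = −1 if p ≡ 3 mod 4. Taking (1 − χ(p)/p^3)^(-1) = p^3/(p^3 − χ(p)): (1 − (-1)/3^3)^(-1) · (1 − (1)/5^3)^(-1) · (1 − (-1)/7^3)^(-1) · (1 − (-1)/11^3)^(-1) · (1 − (1)/13^3)^(-1) · (1 − (1)/17^3)^(-1) · (1 − (-1)/19^3)^(-1) · (1 − (-1)/23^3)^(-1) · (1 − (1)/29^3)^(-1) · (1 − (-1)/31^3)^(-1) = 16829566118167783909225/17369167366519535960064.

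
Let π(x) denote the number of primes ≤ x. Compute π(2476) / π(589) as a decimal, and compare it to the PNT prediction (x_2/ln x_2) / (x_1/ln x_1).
π(2476)/π(589) = 366/107 ≈ 3.4206;  PNT prediction ≈ 3.4313.

π(589) = 107 and π(2476) = 366, so π(2476)/π(589) ≈ 3.4206. The PNT-predicted ratio is (2476/ln(2476)) / (589/ln(589)) ≈ 3.4313. The two agree to within a few percent, as expected.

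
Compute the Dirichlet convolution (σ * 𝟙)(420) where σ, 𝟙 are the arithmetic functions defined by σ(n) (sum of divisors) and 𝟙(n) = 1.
(σ * 𝟙)(420) = 3465

Divisors of 420: [1, 2, 3, 4, 5, 6, 7, 10, 12, 14, 15, 20, 21, 28, 30, 35, 42, 60, 70, 84, 105, 140, 210, 420]. For each d | 420:
  d = 1: σ(1) · 𝟙(420/1) = 1 · 1 = 1
  d = 2: σ(2) · 𝟙(420/2) = 3 · 1 = 3
  d = 3: σ(3) · 𝟙(420/3) = 4 · 1 = 4
  d = 4: σ(4) · 𝟙(420/4) = 7 · 1 = 7
  d = 5: σ(5) · 𝟙(420/5) = 6 · 1 = 6
  d = 6: σ(6) · 𝟙(420/6) = 12 · 1 = 12
  d = 7: σ(7) · 𝟙(420/7) = 8 · 1 = 8
  d = 10: σ(10) · 𝟙(420/10) = 18 · 1 = 18
  d = 12: σ(12) · 𝟙(420/12) = 28 · 1 = 28
  d = 14: σ(14) · 𝟙(420/14) = 24 · 1 = 24
  d = 15: σ(15) · 𝟙(420/15) = 24 · 1 = 24
  d = 20: σ(20) · 𝟙(420/20) = 42 · 1 = 42
  d = 21: σ(21) · 𝟙(420/21) = 32 · 1 = 32
  d = 28: σ(28) · 𝟙(420/28) = 56 · 1 = 56
  d = 30: σ(30) · 𝟙(420/30) = 72 · 1 = 72
  d = 35: σ(35) · 𝟙(420/35) = 48 · 1 = 48
  d = 42: σ(42) · 𝟙(420/42) = 96 · 1 = 96
  d = 60: σ(60) · 𝟙(420/60) = 168 · 1 = 168
  d = 70: σ(70) · 𝟙(420/70) = 144 · 1 = 144
  d = 84: σ(84) · 𝟙(420/84) = 224 · 1 = 224
  d = 105: σ(105) · 𝟙(420/105) = 192 · 1 = 192
  d = 140: σ(140) · 𝟙(420/140) = 336 · 1 = 336
  d = 210: σ(210) · 𝟙(420/210) = 576 · 1 = 576
  d = 420: σ(420) · 𝟙(420/420) = 1344 · 1 = 1344
Summing: (σ * 𝟙)(420) = 1 + 3 + 4 + 7 + 6 + 12 + 8 + 18 + 28 + 24 + 24 + 42 + 32 + 56 + 72 + 48 + 96 + 168 + 144 + 224 + 192 + 336 + 576 + 1344 = 3465.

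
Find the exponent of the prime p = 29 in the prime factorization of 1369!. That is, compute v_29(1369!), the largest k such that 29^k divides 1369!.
v_29(1369!) = 48

Legendre's formula: v_p(n!) = Σ_{k ≥ 1} ⌊n / p^k⌋. For p = 29, n = 1369, the terms are:
  ⌊1369/29^1⌋ = ⌊1369/29⌋ = 47
  ⌊1369/29^2⌋ = ⌊1369/841⌋ = 1
(the next term ⌊1369/29^3⌋ = 0, terminating the sum). Summing: v_29(1369!) = 47 + 1 = 48.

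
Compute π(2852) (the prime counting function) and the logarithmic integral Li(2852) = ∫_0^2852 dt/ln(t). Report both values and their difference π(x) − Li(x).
π(2852) = 414;  Li(2852) ≈ 424.22;  π(x) − Li(x) ≈ -10.22.

Direct count of primes ≤ 2852 gives π(2852) = 414. Numerical evaluation of the logarithmic integral gives Li(2852) ≈ 424.22. The difference π(x) − Li(x) ≈ -10.22 is typically negative for small/moderate x (Li(x) overestimates), though Littlewood's theorem shows this sign changes infinitely often.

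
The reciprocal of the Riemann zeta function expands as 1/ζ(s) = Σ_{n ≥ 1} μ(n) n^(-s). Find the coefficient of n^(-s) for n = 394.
μ(394) = 1

Factor n = 394 = 2 · 197. μ(n) = 0 if any exponent ≥ 2 (not squarefree); otherwise μ(n) = (−1)^{ω(n)} where ω(n) is the number of distinct prime factors. Applying: μ(394) = 1.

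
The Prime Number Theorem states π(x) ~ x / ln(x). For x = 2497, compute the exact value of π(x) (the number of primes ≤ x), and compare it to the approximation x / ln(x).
π(2497) = 367;  x/ln(x) ≈ 319.19;  relative error ≈ 13.03%.

Directly count primes up to 2497: π(2497) = 367. The PNT approximation gives 2497/ln(2497) ≈ 2497/7.82285 ≈ 319.19. Relative error (π(x) − x/ln(x)) / π(x) ≈ 13.03%; the approximation is known to undercount slightly (Li(x) is a better estimate).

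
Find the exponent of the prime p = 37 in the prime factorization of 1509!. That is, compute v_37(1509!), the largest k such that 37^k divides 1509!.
v_37(1509!) = 41

Legendre's formula: v_p(n!) = Σ_{k ≥ 1} ⌊n / p^k⌋. For p = 37, n = 1509, the terms are:
  ⌊1509/37^1⌋ = ⌊1509/37⌋ = 40
  ⌊1509/37^2⌋ = ⌊1509/1369⌋ = 1
(the next term ⌊1509/37^3⌋ = 0, terminating the sum). Summing: v_37(1509!) = 40 + 1 = 41.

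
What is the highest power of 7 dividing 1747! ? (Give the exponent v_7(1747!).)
v_7(1747!) = 289

Legendre's formula: v_p(n!) = Σ_{k ≥ 1} ⌊n / p^k⌋. For p = 7, n = 1747, the terms are:
  ⌊1747/7^1⌋ = ⌊1747/7⌋ = 249
  ⌊1747/7^2⌋ = ⌊1747/49⌋ = 35
  ⌊1747/7^3⌋ = ⌊1747/343⌋ = 5
(the next term ⌊1747/7^4⌋ = 0, terminating the sum). Summing: v_7(1747!) = 249 + 35 + 5 = 289.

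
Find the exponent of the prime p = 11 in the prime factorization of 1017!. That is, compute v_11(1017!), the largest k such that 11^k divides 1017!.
v_11(1017!) = 100

Legendre's formula: v_p(n!) = Σ_{k ≥ 1} ⌊n / p^k⌋. For p = 11, n = 1017, the terms are:
  ⌊1017/11^1⌋ = ⌊1017/11⌋ = 92
  ⌊1017/11^2⌋ = ⌊1017/121⌋ = 8
(the next term ⌊1017/11^3⌋ = 0, terminating the sum). Summing: v_11(1017!) = 92 + 8 = 100.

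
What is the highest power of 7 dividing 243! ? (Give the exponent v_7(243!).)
v_7(243!) = 38

Legendre's formula: v_p(n!) = Σ_{k ≥ 1} ⌊n / p^k⌋. For p = 7, n = 243, the terms are:
  ⌊243/7^1⌋ = ⌊243/7⌋ = 34
  ⌊243/7^2⌋ = ⌊243/49⌋ = 4
(the next term ⌊243/7^3⌋ = 0, terminating the sum). Summing: v_7(243!) = 34 + 4 = 38.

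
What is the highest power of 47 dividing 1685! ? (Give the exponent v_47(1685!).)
v_47(1685!) = 35

Legendre's formula: v_p(n!) = Σ_{k ≥ 1} ⌊n / p^k⌋. For p = 47, n = 1685, the terms are:
  ⌊1685/47^1⌋ = ⌊1685/47⌋ = 35
(the next term ⌊1685/47^2⌋ = 0, terminating the sum). Summing: v_47(1685!) = 35 = 35.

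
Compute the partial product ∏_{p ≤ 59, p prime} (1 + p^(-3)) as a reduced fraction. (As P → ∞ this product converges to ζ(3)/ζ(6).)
∏ = 49015348118957287693667429084900240520118272/41484639097894743448712899010350912764324083

The primes p ≤ 59 are [2, 3, 5, 7, 11, 13, 17, 19, 23, 29, 31, 37, 41, 43, 47, 53, 59]. For each, (1 + 1/p^3) = (p^3 + 1)/p^3. Multiplying these fractions over p ∈ [2, 3, 5, 7, 11, 13, 17, 19, 23, 29, 31, 37, 41, 43, 47, 53, 59] gives 49015348118957287693667429084900240520118272/41484639097894743448712899010350912764324083. (In the limit P → ∞ this tends to ζ(3)/ζ(6).)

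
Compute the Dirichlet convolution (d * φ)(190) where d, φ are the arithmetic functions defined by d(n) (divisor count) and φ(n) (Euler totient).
(d * φ)(190) = 360

Divisors of 190: [1, 2, 5, 10, 19, 38, 95, 190]. For each d | 190:
  d = 1: d(1) · φ(190/1) = 1 · 72 = 72
  d = 2: d(2) · φ(190/2) = 2 · 72 = 144
  d = 5: d(5) · φ(190/5) = 2 · 18 = 36
  d = 10: d(10) · φ(190/10) = 4 · 18 = 72
  d = 19: d(19) · φ(190/19) = 2 · 4 = 8
  d = 38: d(38) · φ(190/38) = 4 · 4 = 16
  d = 95: d(95) · φ(190/95) = 4 · 1 = 4
  d = 190: d(190) · φ(190/190) = 8 · 1 = 8
Summing: (d * φ)(190) = 72 + 144 + 36 + 72 + 8 + 16 + 4 + 8 = 360.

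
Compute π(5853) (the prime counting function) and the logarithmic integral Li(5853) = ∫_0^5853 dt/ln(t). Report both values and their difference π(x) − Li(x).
π(5853) = 769;  Li(5853) ≈ 783.49;  π(x) − Li(x) ≈ -14.49.

Direct count of primes ≤ 5853 gives π(5853) = 769. Numerical evaluation of the logarithmic integral gives Li(5853) ≈ 783.49. The difference π(x) − Li(x) ≈ -14.49 is typically negative for small/moderate x (Li(x) overestimates), though Littlewood's theorem shows this sign changes infinitely often.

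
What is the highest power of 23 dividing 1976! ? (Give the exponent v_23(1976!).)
v_23(1976!) = 88

Legendre's formula: v_p(n!) = Σ_{k ≥ 1} ⌊n / p^k⌋. For p = 23, n = 1976, the terms are:
  ⌊1976/23^1⌋ = ⌊1976/23⌋ = 85
  ⌊1976/23^2⌋ = ⌊1976/529⌋ = 3
(the next term ⌊1976/23^3⌋ = 0, terminating the sum). Summing: v_23(1976!) = 85 + 3 = 88.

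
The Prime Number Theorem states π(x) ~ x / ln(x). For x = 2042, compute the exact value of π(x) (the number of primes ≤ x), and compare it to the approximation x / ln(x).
π(2042) = 309;  x/ln(x) ≈ 267.92;  relative error ≈ 13.29%.

Directly count primes up to 2042: π(2042) = 309. The PNT approximation gives 2042/ln(2042) ≈ 2042/7.62168 ≈ 267.92. Relative error (π(x) − x/ln(x)) / π(x) ≈ 13.29%; the approximation is known to undercount slightly (Li(x) is a better estimate).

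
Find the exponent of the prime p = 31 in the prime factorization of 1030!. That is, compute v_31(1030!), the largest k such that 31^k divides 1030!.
v_31(1030!) = 34

Legendre's formula: v_p(n!) = Σ_{k ≥ 1} ⌊n / p^k⌋. For p = 31, n = 1030, the terms are:
  ⌊1030/31^1⌋ = ⌊1030/31⌋ = 33
  ⌊1030/31^2⌋ = ⌊1030/961⌋ = 1
(the next term ⌊1030/31^3⌋ = 0, terminating the sum). Summing: v_31(1030!) = 33 + 1 = 34.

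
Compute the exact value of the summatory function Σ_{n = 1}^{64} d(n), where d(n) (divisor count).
Σ_{n ≤ 64} d(n) = 280

Compute d(n) for each 1 ≤ n ≤ 64: d(1) = 1, d(2) = 2, d(3) = 2, d(4) = 3, d(5) = 2, d(6) = 4, d(7) = 2, d(8) = 4, d(9) = 3, d(10) = 4, d(11) = 2, d(12) = 6, d(13) = 2, d(14) = 4, d(15) = 4, d(16) = 5, d(17) = 2, d(18) = 6, d(19) = 2, d(20) = 6, d(21) = 4, d(22) = 4, d(23) = 2, d(24) = 8, d(25) = 3, d(26) = 4, d(27) = 4, d(28) = 6, d(29) = 2, d(30) = 8, d(31) = 2, d(32) = 6, d(33) = 4, d(34) = 4, d(35) = 4, d(36) = 9, d(37) = 2, d(38) = 4, d(39) = 4, d(40) = 8, d(41) = 2, d(42) = 8, d(43) = 2, d(44) = 6, d(45) = 6, d(46) = 4, d(47) = 2, d(48) = 10, d(49) = 3, d(50) = 6, d(51) = 4, d(52) = 6, d(53) = 2, d(54) = 8, d(55) = 4, d(56) = 8, d(57) = 4, d(58) = 4, d(59) = 2, d(60) = 12, d(61) = 2, d(62) = 4, d(63) = 6, d(64) = 7. Summing all 64 values: 280. (Dirichlet's divisor formula: Σ_{n ≤ x} d(n) = x ln(x) + (2γ − 1) x + O(√x). For x = 64, the asymptotic estimate is ≈ 276.05.)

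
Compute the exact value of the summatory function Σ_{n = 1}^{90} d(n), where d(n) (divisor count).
Σ_{n ≤ 90} d(n) = 425

Compute d(n) for each 1 ≤ n ≤ 90: d(1) = 1, d(2) = 2, d(3) = 2, d(4) = 3, d(5) = 2, d(6) = 4, d(7) = 2, d(8) = 4, d(9) = 3, d(10) = 4, d(11) = 2, d(12) = 6, d(13) = 2, d(14) = 4, d(15) = 4, d(16) = 5, d(17) = 2, d(18) = 6, d(19) = 2, d(20) = 6, d(21) = 4, d(22) = 4, d(23) = 2, d(24) = 8, d(25) = 3, d(26) = 4, d(27) = 4, d(28) = 6, d(29) = 2, d(30) = 8, d(31) = 2, d(32) = 6, d(33) = 4, d(34) = 4, d(35) = 4, d(36) = 9, d(37) = 2, d(38) = 4, d(39) = 4, d(40) = 8, d(41) = 2, d(42) = 8, d(43) = 2, d(44) = 6, d(45) = 6, d(46) = 4, d(47) = 2, d(48) = 10, d(49) = 3, d(50) = 6, d(51) = 4, d(52) = 6, d(53) = 2, d(54) = 8, d(55) = 4, d(56) = 8, d(57) = 4, d(58) = 4, d(59) = 2, d(60) = 12, d(61) = 2, d(62) = 4, d(63) = 6, d(64) = 7, d(65) = 4, d(66) = 8, d(67) = 2, d(68) = 6, d(69) = 4, d(70) = 8, d(71) = 2, d(72) = 12, d(73) = 2, d(74) = 4, d(75) = 6, d(76) = 6, d(77) = 4, d(78) = 8, d(79) = 2, d(80) = 10, d(81) = 5, d(82) = 4, d(83) = 2, d(84) = 12, d(85) = 4, d(86) = 4, d(87) = 4, d(88) = 8, d(89) = 2, d(90) = 12. Summing all 90 values: 425. (Dirichlet's divisor formula: Σ_{n ≤ x} d(n) = x ln(x) + (2γ − 1) x + O(√x). For x = 90, the asymptotic estimate is ≈ 418.88.)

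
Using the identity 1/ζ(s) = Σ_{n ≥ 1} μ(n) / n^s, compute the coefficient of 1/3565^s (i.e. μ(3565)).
μ(3565) = -1

Factor n = 3565 = 5 · 23 · 31. μ(n) = 0 if any exponent ≥ 2 (not squarefree); otherwise μ(n) = (−1)^{ω(n)} where ω(n) is the number of distinct prime factors. Applying: μ(3565) = -1.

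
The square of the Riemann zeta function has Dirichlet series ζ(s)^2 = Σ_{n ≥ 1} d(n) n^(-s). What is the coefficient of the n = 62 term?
d(62) = 4

ζ(s)^2 = (Σ 1/m^s)(Σ 1/k^s). The coefficient of 1/n^s in the product is the number of ordered pairs (m, k) with mk = n, which equals d(n). For n = 62, divisors are [1, 2, 31, 62], so d(62) = 4.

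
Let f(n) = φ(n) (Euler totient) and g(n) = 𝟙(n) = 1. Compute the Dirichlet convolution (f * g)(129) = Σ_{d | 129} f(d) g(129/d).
(φ * 𝟙)(129) = 129

Divisors of 129: [1, 3, 43, 129]. For each d | 129:
  d = 1: φ(1) · 𝟙(129/1) = 1 · 1 = 1
  d = 3: φ(3) · 𝟙(129/3) = 2 · 1 = 2
  d = 43: φ(43) · 𝟙(129/43) = 42 · 1 = 42
  d = 129: φ(129) · 𝟙(129/129) = 84 · 1 = 84
Summing: (φ * 𝟙)(129) = 1 + 2 + 42 + 84 = 129.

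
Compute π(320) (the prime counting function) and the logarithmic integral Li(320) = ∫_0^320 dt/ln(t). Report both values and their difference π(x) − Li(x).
π(320) = 66;  Li(320) ≈ 71.82;  π(x) − Li(x) ≈ -5.82.

Direct count of primes ≤ 320 gives π(320) = 66. Numerical evaluation of the logarithmic integral gives Li(320) ≈ 71.82. The difference π(x) − Li(x) ≈ -5.82 is typically negative for small/moderate x (Li(x) overestimates), though Littlewood's theorem shows this sign changes infinitely often.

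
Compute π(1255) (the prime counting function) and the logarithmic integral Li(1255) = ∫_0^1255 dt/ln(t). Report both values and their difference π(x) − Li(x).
π(1255) = 204;  Li(1255) ≈ 213.91;  π(x) − Li(x) ≈ -9.91.

Direct count of primes ≤ 1255 gives π(1255) = 204. Numerical evaluation of the logarithmic integral gives Li(1255) ≈ 213.91. The difference π(x) − Li(x) ≈ -9.91 is typically negative for small/moderate x (Li(x) overestimates), though Littlewood's theorem shows this sign changes infinitely often.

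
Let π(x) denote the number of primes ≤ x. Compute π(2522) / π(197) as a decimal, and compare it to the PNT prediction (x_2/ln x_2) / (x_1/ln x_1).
π(2522)/π(197) = 369/45 ≈ 8.2000;  PNT prediction ≈ 8.6349.

π(197) = 45 and π(2522) = 369, so π(2522)/π(197) ≈ 8.2000. The PNT-predicted ratio is (2522/ln(2522)) / (197/ln(197)) ≈ 8.6349. The two agree to within a few percent, as expected.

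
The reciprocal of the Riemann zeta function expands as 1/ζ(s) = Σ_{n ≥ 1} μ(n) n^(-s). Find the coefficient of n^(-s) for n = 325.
μ(325) = 0

Factor n = 325 = 5^2 · 13. μ(n) = 0 if any exponent ≥ 2 (not squarefree); otherwise μ(n) = (−1)^{ω(n)} where ω(n) is the number of distinct prime factors. Applying: μ(325) = 0.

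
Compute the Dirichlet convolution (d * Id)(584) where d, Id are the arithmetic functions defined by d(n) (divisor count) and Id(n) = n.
(d * Id)(584) = 1950

Divisors of 584: [1, 2, 4, 8, 73, 146, 292, 584]. For each d | 584:
  d = 1: d(1) · Id(584/1) = 1 · 584 = 584
  d = 2: d(2) · Id(584/2) = 2 · 292 = 584
  d = 4: d(4) · Id(584/4) = 3 · 146 = 438
  d = 8: d(8) · Id(584/8) = 4 · 73 = 292
  d = 73: d(73) · Id(584/73) = 2 · 8 = 16
  d = 146: d(146) · Id(584/146) = 4 · 4 = 16
  d = 292: d(292) · Id(584/292) = 6 · 2 = 12
  d = 584: d(584) · Id(584/584) = 8 · 1 = 8
Summing: (d * Id)(584) = 584 + 584 + 438 + 292 + 16 + 16 + 12 + 8 = 1950.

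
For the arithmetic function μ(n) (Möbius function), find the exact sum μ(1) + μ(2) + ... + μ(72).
Σ_{n ≤ 72} μ(n) = -3

Compute μ(n) for each 1 ≤ n ≤ 72: μ(1) = 1, μ(2) = -1, μ(3) = -1, μ(4) = 0, μ(5) = -1, μ(6) = 1, μ(7) = -1, μ(8) = 0, μ(9) = 0, μ(10) = 1, μ(11) = -1, μ(12) = 0, μ(13) = -1, μ(14) = 1, μ(15) = 1, μ(16) = 0, μ(17) = -1, μ(18) = 0, μ(19) = -1, μ(20) = 0, μ(21) = 1, μ(22) = 1, μ(23) = -1, μ(24) = 0, μ(25) = 0, μ(26) = 1, μ(27) = 0, μ(28) = 0, μ(29) = -1, μ(30) = -1, μ(31) = -1, μ(32) = 0, μ(33) = 1, μ(34) = 1, μ(35) = 1, μ(36) = 0, μ(37) = -1, μ(38) = 1, μ(39) = 1, μ(40) = 0, μ(41) = -1, μ(42) = -1, μ(43) = -1, μ(44) = 0, μ(45) = 0, μ(46) = 1, μ(47) = -1, μ(48) = 0, μ(49) = 0, μ(50) = 0, μ(51) = 1, μ(52) = 0, μ(53) = -1, μ(54) = 0, μ(55) = 1, μ(56) = 0, μ(57) = 1, μ(58) = 1, μ(59) = -1, μ(60) = 0, μ(61) = -1, μ(62) = 1, μ(63) = 0, μ(64) = 0, μ(65) = 1, μ(66) = -1, μ(67) = -1, μ(68) = 0, μ(69) = 1, μ(70) = -1, μ(71) = -1, μ(72) = 0. Summing all 72 values: -3. (Mertens function M(x) = Σ_{n ≤ x} μ(n); on average M(x) should be small (PNT ⟺ M(x) = o(x)).)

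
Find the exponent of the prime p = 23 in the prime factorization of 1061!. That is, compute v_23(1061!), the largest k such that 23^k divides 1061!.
v_23(1061!) = 48

Legendre's formula: v_p(n!) = Σ_{k ≥ 1} ⌊n / p^k⌋. For p = 23, n = 1061, the terms are:
  ⌊1061/23^1⌋ = ⌊1061/23⌋ = 46
  ⌊1061/23^2⌋ = ⌊1061/529⌋ = 2
(the next term ⌊1061/23^3⌋ = 0, terminating the sum). Summing: v_23(1061!) = 46 + 2 = 48.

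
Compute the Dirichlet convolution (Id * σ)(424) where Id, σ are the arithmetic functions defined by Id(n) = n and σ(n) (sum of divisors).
(Id * σ)(424) = 5243

Divisors of 424: [1, 2, 4, 8, 53, 106, 212, 424]. For each d | 424:
  d = 1: Id(1) · σ(424/1) = 1 · 810 = 810
  d = 2: Id(2) · σ(424/2) = 2 · 378 = 756
  d = 4: Id(4) · σ(424/4) = 4 · 162 = 648
  d = 8: Id(8) · σ(424/8) = 8 · 54 = 432
  d = 53: Id(53) · σ(424/53) = 53 · 15 = 795
  d = 106: Id(106) · σ(424/106) = 106 · 7 = 742
  d = 212: Id(212) · σ(424/212) = 212 · 3 = 636
  d = 424: Id(424) · σ(424/424) = 424 · 1 = 424
Summing: (Id * σ)(424) = 810 + 756 + 648 + 432 + 795 + 742 + 636 + 424 = 5243.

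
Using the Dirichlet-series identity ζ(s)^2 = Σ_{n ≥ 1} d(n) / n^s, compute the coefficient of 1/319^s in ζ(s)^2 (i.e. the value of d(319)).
d(319) = 4

ζ(s)^2 = (Σ 1/m^s)(Σ 1/k^s). The coefficient of 1/n^s in the product is the number of ordered pairs (m, k) with mk = n, which equals d(n). For n = 319, divisors are [1, 11, 29, 319], so d(319) = 4.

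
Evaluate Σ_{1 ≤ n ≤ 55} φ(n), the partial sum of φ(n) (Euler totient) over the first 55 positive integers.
Σ_{n ≤ 55} φ(n) = 940

Compute φ(n) for each 1 ≤ n ≤ 55: φ(1) = 1, φ(2) = 1, φ(3) = 2, φ(4) = 2, φ(5) = 4, φ(6) = 2, φ(7) = 6, φ(8) = 4, φ(9) = 6, φ(10) = 4, φ(11) = 10, φ(12) = 4, φ(13) = 12, φ(14) = 6, φ(15) = 8, φ(16) = 8, φ(17) = 16, φ(18) = 6, φ(19) = 18, φ(20) = 8, φ(21) = 12, φ(22) = 10, φ(23) = 22, φ(24) = 8, φ(25) = 20, φ(26) = 12, φ(27) = 18, φ(28) = 12, φ(29) = 28, φ(30) = 8, φ(31) = 30, φ(32) = 16, φ(33) = 20, φ(34) = 16, φ(35) = 24, φ(36) = 12, φ(37) = 36, φ(38) = 18, φ(39) = 24, φ(40) = 16, φ(41) = 40, φ(42) = 12, φ(43) = 42, φ(44) = 20, φ(45) = 24, φ(46) = 22, φ(47) = 46, φ(48) = 16, φ(49) = 42, φ(50) = 20, φ(51) = 32, φ(52) = 24, φ(53) = 52, φ(54) = 18, φ(55) = 40. Summing all 55 values: 940. (Average order: Σ_{n ≤ x} φ(n) ~ (3/π²) x². For x = 55, (3/π²)·55² ≈ 919.49.)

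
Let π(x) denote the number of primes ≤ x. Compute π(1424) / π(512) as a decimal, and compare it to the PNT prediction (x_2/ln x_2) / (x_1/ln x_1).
π(1424)/π(512) = 224/97 ≈ 2.3093;  PNT prediction ≈ 2.3895.

π(512) = 97 and π(1424) = 224, so π(1424)/π(512) ≈ 2.3093. The PNT-predicted ratio is (1424/ln(1424)) / (512/ln(512)) ≈ 2.3895. The two agree to within a few percent, as expected.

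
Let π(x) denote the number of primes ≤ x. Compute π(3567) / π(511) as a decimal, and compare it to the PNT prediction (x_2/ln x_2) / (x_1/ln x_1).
π(3567)/π(511) = 499/97 ≈ 5.1443;  PNT prediction ≈ 5.3222.

π(511) = 97 and π(3567) = 499, so π(3567)/π(511) ≈ 5.1443. The PNT-predicted ratio is (3567/ln(3567)) / (511/ln(511)) ≈ 5.3222. The two agree to within a few percent, as expected.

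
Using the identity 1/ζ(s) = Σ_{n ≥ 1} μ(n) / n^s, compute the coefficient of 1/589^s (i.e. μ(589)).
μ(589) = 1

Factor n = 589 = 19 · 31. μ(n) = 0 if any exponent ≥ 2 (not squarefree); otherwise μ(n) = (−1)^{ω(n)} where ω(n) is the number of distinct prime factors. Applying: μ(589) = 1.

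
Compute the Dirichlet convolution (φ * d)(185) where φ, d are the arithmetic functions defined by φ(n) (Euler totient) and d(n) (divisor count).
(φ * d)(185) = 228

Divisors of 185: [1, 5, 37, 185]. For each d | 185:
  d = 1: φ(1) · d(185/1) = 1 · 4 = 4
  d = 5: φ(5) · d(185/5) = 4 · 2 = 8
  d = 37: φ(37) · d(185/37) = 36 · 2 = 72
  d = 185: φ(185) · d(185/185) = 144 · 1 = 144
Summing: (φ * d)(185) = 4 + 8 + 72 + 144 = 228.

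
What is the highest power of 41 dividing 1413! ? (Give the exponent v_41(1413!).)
v_41(1413!) = 34

Legendre's formula: v_p(n!) = Σ_{k ≥ 1} ⌊n / p^k⌋. For p = 41, n = 1413, the terms are:
  ⌊1413/41^1⌋ = ⌊1413/41⌋ = 34
(the next term ⌊1413/41^2⌋ = 0, terminating the sum). Summing: v_41(1413!) = 34 = 34.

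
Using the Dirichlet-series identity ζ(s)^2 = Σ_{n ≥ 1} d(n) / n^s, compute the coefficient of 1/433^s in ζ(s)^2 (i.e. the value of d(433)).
d(433) = 2

ζ(s)^2 = (Σ 1/m^s)(Σ 1/k^s). The coefficient of 1/n^s in the product is the number of ordered pairs (m, k) with mk = n, which equals d(n). For n = 433, divisors are [1, 433], so d(433) = 2.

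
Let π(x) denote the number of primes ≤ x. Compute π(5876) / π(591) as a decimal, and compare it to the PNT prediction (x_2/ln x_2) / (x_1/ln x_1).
π(5876)/π(591) = 773/107 ≈ 7.2243;  PNT prediction ≈ 7.3112.

π(591) = 107 and π(5876) = 773, so π(5876)/π(591) ≈ 7.2243. The PNT-predicted ratio is (5876/ln(5876)) / (591/ln(591)) ≈ 7.3112. The two agree to within a few percent, as expected.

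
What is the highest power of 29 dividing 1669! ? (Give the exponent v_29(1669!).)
v_29(1669!) = 58

Legendre's formula: v_p(n!) = Σ_{k ≥ 1} ⌊n / p^k⌋. For p = 29, n = 1669, the terms are:
  ⌊1669/29^1⌋ = ⌊1669/29⌋ = 57
  ⌊1669/29^2⌋ = ⌊1669/841⌋ = 1
(the next term ⌊1669/29^3⌋ = 0, terminating the sum). Summing: v_29(1669!) = 57 + 1 = 58.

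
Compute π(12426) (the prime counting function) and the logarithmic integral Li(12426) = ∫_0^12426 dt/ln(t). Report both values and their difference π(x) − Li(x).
π(12426) = 1483;  Li(12426) ≈ 1506.37;  π(x) − Li(x) ≈ -23.37.

Direct count of primes ≤ 12426 gives π(12426) = 1483. Numerical evaluation of the logarithmic integral gives Li(12426) ≈ 1506.37. The difference π(x) − Li(x) ≈ -23.37 is typically negative for small/moderate x (Li(x) overestimates), though Littlewood's theorem shows this sign changes infinitely often.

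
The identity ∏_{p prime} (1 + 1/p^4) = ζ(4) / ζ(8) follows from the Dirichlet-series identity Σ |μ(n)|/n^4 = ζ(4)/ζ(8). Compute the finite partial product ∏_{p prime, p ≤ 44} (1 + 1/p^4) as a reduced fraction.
∏ = 9797980044774469102330603903164632306176249714317508104704/9089648120265456627180951239843248289566061362769110535625

The primes p ≤ 44 are [2, 3, 5, 7, 11, 13, 17, 19, 23, 29, 31, 37, 41, 43]. For each, (1 + 1/p^4) = (p^4 + 1)/p^4. Multiplying these fractions over p ∈ [2, 3, 5, 7, 11, 13, 17, 19, 23, 29, 31, 37, 41, 43] gives 9797980044774469102330603903164632306176249714317508104704/9089648120265456627180951239843248289566061362769110535625. (In the limit P → ∞ this tends to ζ(4)/ζ(8).)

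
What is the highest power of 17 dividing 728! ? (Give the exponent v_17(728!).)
v_17(728!) = 44

Legendre's formula: v_p(n!) = Σ_{k ≥ 1} ⌊n / p^k⌋. For p = 17, n = 728, the terms are:
  ⌊728/17^1⌋ = ⌊728/17⌋ = 42
  ⌊728/17^2⌋ = ⌊728/289⌋ = 2
(the next term ⌊728/17^3⌋ = 0, terminating the sum). Summing: v_17(728!) = 42 + 2 = 44.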